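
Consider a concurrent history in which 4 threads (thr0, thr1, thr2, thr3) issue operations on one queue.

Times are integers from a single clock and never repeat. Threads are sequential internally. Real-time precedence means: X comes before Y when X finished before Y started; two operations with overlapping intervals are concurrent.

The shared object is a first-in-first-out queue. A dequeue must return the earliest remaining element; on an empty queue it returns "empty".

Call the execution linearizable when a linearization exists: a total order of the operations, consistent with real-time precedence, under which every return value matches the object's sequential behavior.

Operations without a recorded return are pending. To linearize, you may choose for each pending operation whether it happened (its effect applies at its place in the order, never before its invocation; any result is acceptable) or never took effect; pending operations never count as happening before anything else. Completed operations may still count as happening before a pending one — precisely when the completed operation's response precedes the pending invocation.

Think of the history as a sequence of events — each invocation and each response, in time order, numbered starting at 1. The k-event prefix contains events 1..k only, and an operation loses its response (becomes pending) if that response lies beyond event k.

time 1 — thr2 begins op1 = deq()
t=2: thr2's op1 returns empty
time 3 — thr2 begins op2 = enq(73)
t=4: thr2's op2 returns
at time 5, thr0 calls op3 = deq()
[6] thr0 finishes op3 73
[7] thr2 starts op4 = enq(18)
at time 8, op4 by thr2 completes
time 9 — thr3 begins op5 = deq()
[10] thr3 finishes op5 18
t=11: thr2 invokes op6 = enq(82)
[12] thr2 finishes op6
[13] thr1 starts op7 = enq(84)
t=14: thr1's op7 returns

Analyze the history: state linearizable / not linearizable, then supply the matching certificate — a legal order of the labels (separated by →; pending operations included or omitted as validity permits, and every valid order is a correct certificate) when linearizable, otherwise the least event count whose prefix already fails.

after step 1 (op1 deq() → empty): queue <>
after step 2 (op2 enq(73)): queue <73>
after step 3 (op3 deq() → 73): queue <>
after step 4 (op4 enq(18)): queue <18>
after step 5 (op5 deq() → 18): queue <>
after step 6 (op6 enq(82)): queue <82>
after step 7 (op7 enq(84)): queue <82,84>

linearizable — witness: op1 → op2 → op3 → op4 → op5 → op6 → op7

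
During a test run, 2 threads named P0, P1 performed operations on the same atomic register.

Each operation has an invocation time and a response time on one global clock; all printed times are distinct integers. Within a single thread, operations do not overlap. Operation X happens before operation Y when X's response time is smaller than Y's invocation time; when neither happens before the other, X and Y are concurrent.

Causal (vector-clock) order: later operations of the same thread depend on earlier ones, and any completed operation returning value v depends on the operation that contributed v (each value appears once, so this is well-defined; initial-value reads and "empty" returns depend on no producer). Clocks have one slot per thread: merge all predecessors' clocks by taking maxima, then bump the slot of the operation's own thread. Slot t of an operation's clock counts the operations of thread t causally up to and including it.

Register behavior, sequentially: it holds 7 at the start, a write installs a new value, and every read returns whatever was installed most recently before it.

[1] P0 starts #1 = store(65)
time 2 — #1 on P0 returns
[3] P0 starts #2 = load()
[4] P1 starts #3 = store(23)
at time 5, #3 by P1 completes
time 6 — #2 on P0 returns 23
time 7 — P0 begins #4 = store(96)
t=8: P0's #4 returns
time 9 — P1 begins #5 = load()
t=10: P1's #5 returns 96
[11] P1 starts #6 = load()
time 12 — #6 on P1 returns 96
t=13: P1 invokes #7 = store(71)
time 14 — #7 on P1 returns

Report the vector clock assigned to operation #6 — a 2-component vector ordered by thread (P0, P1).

(3, 3)

#3 (invocation 4): nothing precedes it; P1's component alone gives (0, 1)
#1 (invocation 1): nothing precedes it; P0's component alone gives (1, 0)
VC(#2, invoked at 3): max of VC(#1)=(1, 0), VC(#3)=(0, 1), then +1 on thread P0 → (2, 1)
VC(#4, invoked at 7): max of VC(#2)=(2, 1), then +1 on thread P0 → (3, 1)
VC(#5, invoked at 9): max of VC(#3)=(0, 1), VC(#4)=(3, 1), then +1 on thread P1 → (3, 2)
VC(#6, invoked at 11): max of VC(#4)=(3, 1), VC(#5)=(3, 2), then +1 on thread P1 → (3, 3)
VC(#7, invoked at 13): max of VC(#6)=(3, 3), then +1 on thread P1 → (3, 4)
target: VC(#6) = (3, 3)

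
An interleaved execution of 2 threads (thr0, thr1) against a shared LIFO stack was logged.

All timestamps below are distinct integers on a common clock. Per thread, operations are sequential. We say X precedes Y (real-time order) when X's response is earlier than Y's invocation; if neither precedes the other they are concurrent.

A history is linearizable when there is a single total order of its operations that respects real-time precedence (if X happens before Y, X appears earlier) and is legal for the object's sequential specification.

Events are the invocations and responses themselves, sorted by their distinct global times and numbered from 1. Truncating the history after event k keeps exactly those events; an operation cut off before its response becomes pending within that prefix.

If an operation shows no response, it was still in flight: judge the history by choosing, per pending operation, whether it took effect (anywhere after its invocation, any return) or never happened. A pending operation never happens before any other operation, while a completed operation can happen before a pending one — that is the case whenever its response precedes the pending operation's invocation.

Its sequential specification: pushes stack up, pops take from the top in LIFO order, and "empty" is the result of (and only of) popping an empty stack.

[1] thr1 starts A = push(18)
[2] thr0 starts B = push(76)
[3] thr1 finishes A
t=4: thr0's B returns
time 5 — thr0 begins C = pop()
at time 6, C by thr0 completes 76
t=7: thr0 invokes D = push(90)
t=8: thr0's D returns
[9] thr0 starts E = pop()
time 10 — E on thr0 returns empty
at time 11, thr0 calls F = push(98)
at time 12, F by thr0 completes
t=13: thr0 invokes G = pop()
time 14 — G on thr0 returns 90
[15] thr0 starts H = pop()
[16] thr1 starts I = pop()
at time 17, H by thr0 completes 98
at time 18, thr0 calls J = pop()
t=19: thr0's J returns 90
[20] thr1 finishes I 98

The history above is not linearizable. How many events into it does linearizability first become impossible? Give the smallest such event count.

events 1..9 are linearizable, e.g. via A, B, C, D:
1. A push(18), leaving stack <18>
2. B push(76), leaving stack <18,76>
3. C pop() → 76, leaving stack <18>
4. D push(90), leaving stack <18,90>
event 10 — E's response, time 10 — after it, nothing linearizes
take A, B, C, D, E: step 5 already fails, because E pop() → empty cannot occur there
take B, A, C, D, E: step 3 already fails, because C pop() → 76 cannot occur there

10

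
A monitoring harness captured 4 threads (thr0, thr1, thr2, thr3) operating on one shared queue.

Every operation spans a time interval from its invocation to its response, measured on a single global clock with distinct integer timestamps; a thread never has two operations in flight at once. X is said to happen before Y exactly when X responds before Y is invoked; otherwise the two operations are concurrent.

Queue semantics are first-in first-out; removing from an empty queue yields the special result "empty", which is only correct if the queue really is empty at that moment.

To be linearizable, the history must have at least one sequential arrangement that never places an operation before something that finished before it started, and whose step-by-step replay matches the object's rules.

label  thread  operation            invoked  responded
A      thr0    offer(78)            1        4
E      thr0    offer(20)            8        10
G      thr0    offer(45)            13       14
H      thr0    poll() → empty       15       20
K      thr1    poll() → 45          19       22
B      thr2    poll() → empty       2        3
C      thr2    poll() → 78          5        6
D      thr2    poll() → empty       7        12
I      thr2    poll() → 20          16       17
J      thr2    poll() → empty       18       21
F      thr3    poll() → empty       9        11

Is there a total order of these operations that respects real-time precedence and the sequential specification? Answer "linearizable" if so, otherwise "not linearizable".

linearizable

witness order: B, A, C, D, F, E, G, I, K, H, J
1. B poll() → empty, leaving queue <>
2. A offer(78), leaving queue <78>
3. C poll() → 78, leaving queue <>
4. D poll() → empty, leaving queue <>
5. F poll() → empty, leaving queue <>
6. E offer(20), leaving queue <20>
7. G offer(45), leaving queue <20,45>
8. I poll() → 20, leaving queue <45>
9. K poll() → 45, leaving queue <>
10. H poll() → empty, leaving queue <>
11. J poll() → empty, leaving queue <>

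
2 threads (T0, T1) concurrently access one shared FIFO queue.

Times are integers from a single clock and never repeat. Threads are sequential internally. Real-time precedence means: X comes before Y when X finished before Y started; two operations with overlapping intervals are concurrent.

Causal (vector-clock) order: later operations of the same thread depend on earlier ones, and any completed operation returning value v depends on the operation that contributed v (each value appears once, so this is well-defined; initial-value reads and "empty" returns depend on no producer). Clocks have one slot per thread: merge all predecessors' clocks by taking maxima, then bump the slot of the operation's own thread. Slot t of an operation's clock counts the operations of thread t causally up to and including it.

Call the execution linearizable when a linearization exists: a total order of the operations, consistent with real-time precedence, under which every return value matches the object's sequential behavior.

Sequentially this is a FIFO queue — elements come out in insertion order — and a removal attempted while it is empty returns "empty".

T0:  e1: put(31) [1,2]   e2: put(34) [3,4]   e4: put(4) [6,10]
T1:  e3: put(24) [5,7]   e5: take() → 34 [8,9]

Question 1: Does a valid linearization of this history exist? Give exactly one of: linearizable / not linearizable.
not linearizable

through event 8 a valid linearization exists; event 9 (e5 responding at time 9) ends that
the sole real-time-consistent order of 4 completed operations fails the FIFO queue replay
no escape via the 1 pending operation (e4): every completion choice fails
for example e1, e2, e3, e5 (pending dropped) fails at step 4: e5 take() → 34 is not legal there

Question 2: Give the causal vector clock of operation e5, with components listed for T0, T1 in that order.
Answer: (2, 2)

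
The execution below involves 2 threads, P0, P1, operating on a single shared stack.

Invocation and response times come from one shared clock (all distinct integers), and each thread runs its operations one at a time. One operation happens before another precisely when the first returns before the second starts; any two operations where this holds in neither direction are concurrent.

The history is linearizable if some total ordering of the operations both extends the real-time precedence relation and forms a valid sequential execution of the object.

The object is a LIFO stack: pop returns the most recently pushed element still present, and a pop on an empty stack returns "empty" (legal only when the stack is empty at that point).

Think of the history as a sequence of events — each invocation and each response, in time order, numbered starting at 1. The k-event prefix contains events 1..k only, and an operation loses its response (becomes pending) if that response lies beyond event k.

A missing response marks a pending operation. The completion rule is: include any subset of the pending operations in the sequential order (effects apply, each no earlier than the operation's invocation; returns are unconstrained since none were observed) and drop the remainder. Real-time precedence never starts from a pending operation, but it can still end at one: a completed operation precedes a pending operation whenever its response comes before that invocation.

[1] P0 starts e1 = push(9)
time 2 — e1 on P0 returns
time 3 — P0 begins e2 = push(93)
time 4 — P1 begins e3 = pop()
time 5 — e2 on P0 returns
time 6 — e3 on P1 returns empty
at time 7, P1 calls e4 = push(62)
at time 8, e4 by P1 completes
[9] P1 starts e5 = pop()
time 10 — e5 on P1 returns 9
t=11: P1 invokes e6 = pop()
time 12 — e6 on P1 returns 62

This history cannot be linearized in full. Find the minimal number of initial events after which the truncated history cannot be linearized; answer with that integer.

6

a valid linearization of events 1..5 exists, for instance e1, e2:
after step 1 (e1 push(9)): stack <9>
after step 2 (e2 push(93)): stack <9,93>
once event 6 joins (e3's response, time 6), exhaustive search finds no witness
one such order, e1, e2, e3, breaks at step 3 where e3 pop() → empty is illegal
one such order, e1, e3, e2, breaks at step 2 where e3 pop() → empty is illegal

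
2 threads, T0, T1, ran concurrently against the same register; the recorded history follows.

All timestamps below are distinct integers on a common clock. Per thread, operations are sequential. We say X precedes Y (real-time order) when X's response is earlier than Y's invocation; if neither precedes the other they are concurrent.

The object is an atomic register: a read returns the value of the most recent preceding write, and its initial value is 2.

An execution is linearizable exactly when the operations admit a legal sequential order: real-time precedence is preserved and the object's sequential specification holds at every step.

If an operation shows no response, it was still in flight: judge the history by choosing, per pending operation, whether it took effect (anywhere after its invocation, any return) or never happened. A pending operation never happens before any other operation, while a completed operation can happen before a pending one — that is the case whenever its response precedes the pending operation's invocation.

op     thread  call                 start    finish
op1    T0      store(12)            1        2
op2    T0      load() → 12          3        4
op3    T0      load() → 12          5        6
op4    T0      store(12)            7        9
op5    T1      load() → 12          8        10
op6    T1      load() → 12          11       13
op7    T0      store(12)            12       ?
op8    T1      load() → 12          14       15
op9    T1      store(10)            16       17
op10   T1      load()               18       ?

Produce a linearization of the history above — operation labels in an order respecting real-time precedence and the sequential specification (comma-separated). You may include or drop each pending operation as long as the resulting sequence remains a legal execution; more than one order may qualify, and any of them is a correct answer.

op1, op2, op3, op4, op5, op6, op7, op8, op9

1. op1 store(12), leaving value 12
2. op2 load() → 12, leaving value 12
3. op3 load() → 12, leaving value 12
4. op4 store(12), leaving value 12
5. op5 load() → 12, leaving value 12
6. op6 load() → 12, leaving value 12
7. op7 store(12) (pending, included), leaving value 12
8. op8 load() → 12, leaving value 12
9. op9 store(10), leaving value 10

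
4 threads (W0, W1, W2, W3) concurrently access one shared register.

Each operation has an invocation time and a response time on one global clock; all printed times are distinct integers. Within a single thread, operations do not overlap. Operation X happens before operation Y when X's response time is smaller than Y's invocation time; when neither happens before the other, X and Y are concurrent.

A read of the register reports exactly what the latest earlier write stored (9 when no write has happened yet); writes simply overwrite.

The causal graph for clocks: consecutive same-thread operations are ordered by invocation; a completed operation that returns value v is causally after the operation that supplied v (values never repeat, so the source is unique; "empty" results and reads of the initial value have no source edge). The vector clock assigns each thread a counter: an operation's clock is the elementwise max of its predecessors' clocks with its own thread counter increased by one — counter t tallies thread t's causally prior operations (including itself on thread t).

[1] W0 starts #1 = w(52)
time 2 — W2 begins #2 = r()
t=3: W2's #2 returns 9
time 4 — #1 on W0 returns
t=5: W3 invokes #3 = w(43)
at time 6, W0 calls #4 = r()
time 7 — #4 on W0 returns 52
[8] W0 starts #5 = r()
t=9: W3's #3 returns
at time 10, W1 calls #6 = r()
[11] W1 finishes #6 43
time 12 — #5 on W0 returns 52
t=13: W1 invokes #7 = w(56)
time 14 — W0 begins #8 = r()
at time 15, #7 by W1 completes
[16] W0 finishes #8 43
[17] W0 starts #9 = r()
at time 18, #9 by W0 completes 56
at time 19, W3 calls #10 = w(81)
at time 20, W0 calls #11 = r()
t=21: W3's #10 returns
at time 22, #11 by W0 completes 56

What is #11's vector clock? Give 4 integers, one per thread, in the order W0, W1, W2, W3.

(6, 2, 0, 1)

root op #3, invoked 5: fresh clock plus W3's own tick → (0, 0, 0, 1)
root op #2, invoked 2: fresh clock plus W2's own tick → (0, 0, 1, 0)
root op #1, invoked 1: fresh clock plus W0's own tick → (1, 0, 0, 0)
merge at #10 (invoked 19): VC(#3)=(0, 0, 0, 1), own-thread bump on W3 → (0, 0, 0, 2)
merge at #6 (invoked 10): VC(#3)=(0, 0, 0, 1), own-thread bump on W1 → (0, 1, 0, 1)
merge at #4 (invoked 6): VC(#1)=(1, 0, 0, 0), own-thread bump on W0 → (2, 0, 0, 0)
merge at #7 (invoked 13): VC(#6)=(0, 1, 0, 1), own-thread bump on W1 → (0, 2, 0, 1)
merge at #5 (invoked 8): VC(#1)=(1, 0, 0, 0), VC(#4)=(2, 0, 0, 0), own-thread bump on W0 → (3, 0, 0, 0)
merge at #8 (invoked 14): VC(#3)=(0, 0, 0, 1), VC(#5)=(3, 0, 0, 0), own-thread bump on W0 → (4, 0, 0, 1)
merge at #9 (invoked 17): VC(#7)=(0, 2, 0, 1), VC(#8)=(4, 0, 0, 1), own-thread bump on W0 → (5, 2, 0, 1)
merge at #11 (invoked 20): VC(#7)=(0, 2, 0, 1), VC(#9)=(5, 2, 0, 1), own-thread bump on W0 → (6, 2, 0, 1)
target: VC(#11) = (6, 2, 0, 1)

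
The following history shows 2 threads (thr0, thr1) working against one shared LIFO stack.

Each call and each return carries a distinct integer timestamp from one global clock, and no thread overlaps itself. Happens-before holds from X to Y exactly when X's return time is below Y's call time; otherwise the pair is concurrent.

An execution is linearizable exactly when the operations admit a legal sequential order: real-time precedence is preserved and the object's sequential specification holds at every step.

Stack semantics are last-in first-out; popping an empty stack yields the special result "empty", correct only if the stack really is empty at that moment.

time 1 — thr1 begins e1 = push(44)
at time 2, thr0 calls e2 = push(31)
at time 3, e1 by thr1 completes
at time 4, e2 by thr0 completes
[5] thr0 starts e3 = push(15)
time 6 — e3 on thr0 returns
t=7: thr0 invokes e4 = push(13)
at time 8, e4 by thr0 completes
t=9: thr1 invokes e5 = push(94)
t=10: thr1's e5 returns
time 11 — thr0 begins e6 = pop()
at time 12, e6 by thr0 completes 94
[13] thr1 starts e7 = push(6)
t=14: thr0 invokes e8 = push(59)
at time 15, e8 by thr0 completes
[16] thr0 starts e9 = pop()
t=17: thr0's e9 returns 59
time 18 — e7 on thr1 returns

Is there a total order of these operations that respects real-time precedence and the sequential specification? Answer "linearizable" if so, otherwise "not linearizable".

one valid linearization: e1, e2, e3, e4, e5, e6, e7, e8, e9
after step 1 (e1 push(44)): stack <44>
after step 2 (e2 push(31)): stack <44,31>
after step 3 (e3 push(15)): stack <44,31,15>
after step 4 (e4 push(13)): stack <44,31,15,13>
after step 5 (e5 push(94)): stack <44,31,15,13,94>
after step 6 (e6 pop() → 94): stack <44,31,15,13>
after step 7 (e7 push(6)): stack <44,31,15,13,6>
after step 8 (e8 push(59)): stack <44,31,15,13,6,59>
after step 9 (e9 pop() → 59): stack <44,31,15,13,6>

linearizable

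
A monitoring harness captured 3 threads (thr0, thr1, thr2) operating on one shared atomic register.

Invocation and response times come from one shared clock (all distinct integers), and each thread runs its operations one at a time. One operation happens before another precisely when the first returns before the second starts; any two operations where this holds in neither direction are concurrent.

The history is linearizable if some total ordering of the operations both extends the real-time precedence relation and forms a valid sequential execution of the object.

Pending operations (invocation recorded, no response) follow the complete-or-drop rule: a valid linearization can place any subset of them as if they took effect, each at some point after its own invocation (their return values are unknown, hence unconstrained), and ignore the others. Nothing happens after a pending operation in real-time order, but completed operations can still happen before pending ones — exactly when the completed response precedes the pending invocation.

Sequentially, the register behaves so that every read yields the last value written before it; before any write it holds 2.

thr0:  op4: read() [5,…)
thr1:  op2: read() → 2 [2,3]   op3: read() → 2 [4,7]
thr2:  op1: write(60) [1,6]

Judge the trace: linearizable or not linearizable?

witness order: op2, op3, op1
after step 1 (op2 read() → 2): value 2
after step 2 (op3 read() → 2): value 2
after step 3 (op1 write(60)): value 60

linearizable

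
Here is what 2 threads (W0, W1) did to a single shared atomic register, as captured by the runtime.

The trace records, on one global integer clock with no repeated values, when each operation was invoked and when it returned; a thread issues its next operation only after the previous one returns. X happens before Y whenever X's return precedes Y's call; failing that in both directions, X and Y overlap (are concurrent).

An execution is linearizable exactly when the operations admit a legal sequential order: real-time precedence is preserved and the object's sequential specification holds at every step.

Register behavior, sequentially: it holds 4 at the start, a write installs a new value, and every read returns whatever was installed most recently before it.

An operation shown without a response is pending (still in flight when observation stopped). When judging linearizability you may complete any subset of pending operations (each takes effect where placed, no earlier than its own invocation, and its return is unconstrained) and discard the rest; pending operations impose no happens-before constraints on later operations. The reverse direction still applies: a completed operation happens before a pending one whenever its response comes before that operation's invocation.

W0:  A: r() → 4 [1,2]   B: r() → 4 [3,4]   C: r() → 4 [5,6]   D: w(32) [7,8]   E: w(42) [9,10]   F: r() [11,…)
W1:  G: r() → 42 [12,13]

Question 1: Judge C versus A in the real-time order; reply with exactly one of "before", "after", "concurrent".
after

C spans [5,6], A spans [1,2]
resp(A)=2 < inv(C)=5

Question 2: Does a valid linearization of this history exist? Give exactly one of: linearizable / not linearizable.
linearizable

witness order: A, B, C, D, E, F, G
1. A r() → 4, leaving value 4
2. B r() → 4, leaving value 4
3. C r() → 4, leaving value 4
4. D w(32), leaving value 32
5. E w(42), leaving value 42
6. F r() (pending, included), leaving value 42
7. G r() → 42, leaving value 42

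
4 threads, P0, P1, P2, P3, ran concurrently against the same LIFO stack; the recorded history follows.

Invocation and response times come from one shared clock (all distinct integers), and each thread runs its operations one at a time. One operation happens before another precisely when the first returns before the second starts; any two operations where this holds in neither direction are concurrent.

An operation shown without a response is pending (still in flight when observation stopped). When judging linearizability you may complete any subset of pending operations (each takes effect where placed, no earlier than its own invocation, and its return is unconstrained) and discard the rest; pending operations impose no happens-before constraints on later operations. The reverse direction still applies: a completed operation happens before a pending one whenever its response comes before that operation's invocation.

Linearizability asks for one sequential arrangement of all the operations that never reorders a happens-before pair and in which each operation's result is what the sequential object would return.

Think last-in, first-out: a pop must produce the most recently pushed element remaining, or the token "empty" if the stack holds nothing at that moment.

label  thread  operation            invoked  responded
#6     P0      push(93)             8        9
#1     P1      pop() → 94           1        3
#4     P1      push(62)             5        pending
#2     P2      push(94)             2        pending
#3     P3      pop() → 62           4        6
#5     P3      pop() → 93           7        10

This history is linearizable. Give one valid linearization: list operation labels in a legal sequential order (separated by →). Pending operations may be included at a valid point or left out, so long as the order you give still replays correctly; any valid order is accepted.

#2 → #1 → #4 → #3 → #6 → #5

1. #2 push(94) (pending, included), leaving stack <94>
2. #1 pop() → 94, leaving stack <>
3. #4 push(62) (pending, included), leaving stack <62>
4. #3 pop() → 62, leaving stack <>
5. #6 push(93), leaving stack <93>
6. #5 pop() → 93, leaving stack <>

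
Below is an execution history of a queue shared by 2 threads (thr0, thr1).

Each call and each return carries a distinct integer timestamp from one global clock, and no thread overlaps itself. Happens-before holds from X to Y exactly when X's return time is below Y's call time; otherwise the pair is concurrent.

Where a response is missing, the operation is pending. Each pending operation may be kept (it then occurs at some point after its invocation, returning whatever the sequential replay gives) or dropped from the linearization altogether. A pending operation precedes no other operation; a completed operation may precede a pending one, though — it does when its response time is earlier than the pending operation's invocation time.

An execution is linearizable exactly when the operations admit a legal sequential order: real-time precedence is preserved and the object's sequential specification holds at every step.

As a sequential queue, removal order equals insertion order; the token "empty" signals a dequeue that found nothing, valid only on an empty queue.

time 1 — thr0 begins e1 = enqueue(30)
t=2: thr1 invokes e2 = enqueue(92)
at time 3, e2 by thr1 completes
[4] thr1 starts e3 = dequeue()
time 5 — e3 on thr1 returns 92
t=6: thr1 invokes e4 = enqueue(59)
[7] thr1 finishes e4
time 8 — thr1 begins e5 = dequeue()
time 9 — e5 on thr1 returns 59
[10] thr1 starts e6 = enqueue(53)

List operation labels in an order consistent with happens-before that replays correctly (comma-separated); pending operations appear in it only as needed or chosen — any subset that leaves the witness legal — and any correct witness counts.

e2, e3, e4, e1, e5

after step 1 (e2 enqueue(92)): queue <92>
after step 2 (e3 dequeue() → 92): queue <>
after step 3 (e4 enqueue(59)): queue <59>
after step 4 (e1 enqueue(30) (pending, included)): queue <59,30>
after step 5 (e5 dequeue() → 59): queue <30>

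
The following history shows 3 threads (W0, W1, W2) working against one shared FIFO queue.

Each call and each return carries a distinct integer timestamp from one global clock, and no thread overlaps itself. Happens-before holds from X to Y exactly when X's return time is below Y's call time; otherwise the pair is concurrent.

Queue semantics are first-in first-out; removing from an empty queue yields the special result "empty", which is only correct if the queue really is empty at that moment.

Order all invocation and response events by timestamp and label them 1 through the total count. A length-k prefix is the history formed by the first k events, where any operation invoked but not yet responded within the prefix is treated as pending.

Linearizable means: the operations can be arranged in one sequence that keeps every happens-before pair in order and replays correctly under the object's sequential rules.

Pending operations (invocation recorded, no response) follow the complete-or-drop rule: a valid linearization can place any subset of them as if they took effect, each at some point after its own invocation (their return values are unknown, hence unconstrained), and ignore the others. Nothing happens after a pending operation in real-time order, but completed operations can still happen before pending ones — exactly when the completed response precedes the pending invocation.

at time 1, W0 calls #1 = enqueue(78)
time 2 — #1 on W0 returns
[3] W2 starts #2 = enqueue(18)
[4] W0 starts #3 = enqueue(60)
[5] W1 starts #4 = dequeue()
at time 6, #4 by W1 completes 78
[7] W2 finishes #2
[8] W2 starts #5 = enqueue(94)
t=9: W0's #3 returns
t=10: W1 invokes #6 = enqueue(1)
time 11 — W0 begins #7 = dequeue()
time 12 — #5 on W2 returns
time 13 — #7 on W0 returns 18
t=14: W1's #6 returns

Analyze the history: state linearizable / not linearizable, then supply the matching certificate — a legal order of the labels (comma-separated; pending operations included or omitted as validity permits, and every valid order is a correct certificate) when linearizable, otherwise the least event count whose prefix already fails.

1. #1 enqueue(78), leaving queue <78>
2. #2 enqueue(18), leaving queue <78,18>
3. #3 enqueue(60), leaving queue <78,18,60>
4. #4 dequeue() → 78, leaving queue <18,60>
5. #5 enqueue(94), leaving queue <18,60,94>
6. #6 enqueue(1), leaving queue <18,60,94,1>
7. #7 dequeue() → 18, leaving queue <60,94,1>

linearizable — witness: #1, #2, #3, #4, #5, #6, #7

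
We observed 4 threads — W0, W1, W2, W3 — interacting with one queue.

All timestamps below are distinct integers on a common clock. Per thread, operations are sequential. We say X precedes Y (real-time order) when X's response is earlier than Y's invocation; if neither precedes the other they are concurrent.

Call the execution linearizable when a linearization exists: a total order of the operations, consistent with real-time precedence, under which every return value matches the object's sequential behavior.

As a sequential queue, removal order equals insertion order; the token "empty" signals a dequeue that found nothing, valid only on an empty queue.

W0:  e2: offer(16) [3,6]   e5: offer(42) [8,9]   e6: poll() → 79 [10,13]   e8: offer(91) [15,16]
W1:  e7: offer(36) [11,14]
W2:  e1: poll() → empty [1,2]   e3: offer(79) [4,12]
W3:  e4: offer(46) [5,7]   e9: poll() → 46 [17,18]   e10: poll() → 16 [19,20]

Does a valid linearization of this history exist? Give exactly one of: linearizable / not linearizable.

one valid linearization: e1, e3, e4, e2, e5, e6, e7, e8, e9, e10
step 1: e1 poll() → empty — queue <>
step 2: e3 offer(79) — queue <79>
step 3: e4 offer(46) — queue <79,46>
step 4: e2 offer(16) — queue <79,46,16>
step 5: e5 offer(42) — queue <79,46,16,42>
step 6: e6 poll() → 79 — queue <46,16,42>
step 7: e7 offer(36) — queue <46,16,42,36>
step 8: e8 offer(91) — queue <46,16,42,36,91>
step 9: e9 poll() → 46 — queue <16,42,36,91>
step 10: e10 poll() → 16 — queue <42,36,91>

linearizable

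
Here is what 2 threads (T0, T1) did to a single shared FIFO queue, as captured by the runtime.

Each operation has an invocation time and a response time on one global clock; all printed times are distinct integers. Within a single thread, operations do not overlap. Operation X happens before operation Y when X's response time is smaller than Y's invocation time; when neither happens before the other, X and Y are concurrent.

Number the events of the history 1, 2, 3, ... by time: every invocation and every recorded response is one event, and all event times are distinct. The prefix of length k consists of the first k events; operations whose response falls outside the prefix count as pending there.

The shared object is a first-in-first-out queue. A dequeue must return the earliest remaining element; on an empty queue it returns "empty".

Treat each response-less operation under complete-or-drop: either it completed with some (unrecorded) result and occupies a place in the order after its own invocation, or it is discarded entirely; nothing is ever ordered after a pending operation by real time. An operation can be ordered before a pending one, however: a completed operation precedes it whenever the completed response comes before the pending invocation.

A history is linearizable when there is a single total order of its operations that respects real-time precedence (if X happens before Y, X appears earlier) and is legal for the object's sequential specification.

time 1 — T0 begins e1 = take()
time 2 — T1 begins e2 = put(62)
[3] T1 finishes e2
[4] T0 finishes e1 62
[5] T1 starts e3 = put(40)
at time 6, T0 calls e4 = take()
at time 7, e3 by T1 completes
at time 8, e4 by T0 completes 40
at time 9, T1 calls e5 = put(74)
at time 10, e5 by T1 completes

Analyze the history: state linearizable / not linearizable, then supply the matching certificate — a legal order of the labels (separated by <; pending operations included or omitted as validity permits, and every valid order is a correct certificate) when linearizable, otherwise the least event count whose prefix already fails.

1. e2 put(62), leaving queue <62>
2. e1 take() → 62, leaving queue <>
3. e3 put(40), leaving queue <40>
4. e4 take() → 40, leaving queue <>
5. e5 put(74), leaving queue <74>

linearizable — witness: e2 < e1 < e3 < e4 < e5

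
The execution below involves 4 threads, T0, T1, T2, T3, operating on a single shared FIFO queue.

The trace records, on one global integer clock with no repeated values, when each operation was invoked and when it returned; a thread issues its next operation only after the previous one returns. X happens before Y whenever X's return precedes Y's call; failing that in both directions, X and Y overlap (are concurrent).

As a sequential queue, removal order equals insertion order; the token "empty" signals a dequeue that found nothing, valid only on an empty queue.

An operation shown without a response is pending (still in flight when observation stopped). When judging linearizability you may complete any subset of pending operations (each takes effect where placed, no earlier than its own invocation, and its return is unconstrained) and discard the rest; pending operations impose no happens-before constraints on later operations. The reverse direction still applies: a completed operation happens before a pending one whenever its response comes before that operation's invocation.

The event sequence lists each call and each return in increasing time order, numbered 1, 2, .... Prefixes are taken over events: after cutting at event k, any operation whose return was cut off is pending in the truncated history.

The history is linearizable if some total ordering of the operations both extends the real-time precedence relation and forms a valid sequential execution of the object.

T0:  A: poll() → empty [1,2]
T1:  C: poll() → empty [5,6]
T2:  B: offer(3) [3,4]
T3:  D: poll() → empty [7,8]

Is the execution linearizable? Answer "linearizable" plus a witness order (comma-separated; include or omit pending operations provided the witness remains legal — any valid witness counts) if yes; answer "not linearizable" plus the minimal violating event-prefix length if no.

not linearizable — minimal violating prefix: 6 events

through event 5 a valid linearization exists; event 6 (C responding at time 6) ends that
the completed operations (3 total) allow one real-time order; the FIFO queue replay rejects it
one such order, A, B, C, breaks at step 3 where C poll() → empty is illegal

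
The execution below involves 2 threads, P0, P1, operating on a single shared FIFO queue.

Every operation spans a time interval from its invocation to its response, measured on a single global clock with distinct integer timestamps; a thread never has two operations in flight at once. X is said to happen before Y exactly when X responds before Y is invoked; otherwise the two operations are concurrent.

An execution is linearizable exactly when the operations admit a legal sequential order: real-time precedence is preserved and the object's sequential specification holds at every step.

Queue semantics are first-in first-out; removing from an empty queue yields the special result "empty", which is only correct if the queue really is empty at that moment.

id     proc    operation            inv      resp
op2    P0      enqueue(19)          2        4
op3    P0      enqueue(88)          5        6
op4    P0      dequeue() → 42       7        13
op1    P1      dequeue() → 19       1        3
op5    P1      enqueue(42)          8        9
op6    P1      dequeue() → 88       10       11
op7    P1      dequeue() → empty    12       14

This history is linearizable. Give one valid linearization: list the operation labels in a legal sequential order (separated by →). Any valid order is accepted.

op2 → op1 → op3 → op5 → op6 → op4 → op7

after step 1 (op2 enqueue(19)): queue <19>
after step 2 (op1 dequeue() → 19): queue <>
after step 3 (op3 enqueue(88)): queue <88>
after step 4 (op5 enqueue(42)): queue <88,42>
after step 5 (op6 dequeue() → 88): queue <42>
after step 6 (op4 dequeue() → 42): queue <>
after step 7 (op7 dequeue() → empty): queue <>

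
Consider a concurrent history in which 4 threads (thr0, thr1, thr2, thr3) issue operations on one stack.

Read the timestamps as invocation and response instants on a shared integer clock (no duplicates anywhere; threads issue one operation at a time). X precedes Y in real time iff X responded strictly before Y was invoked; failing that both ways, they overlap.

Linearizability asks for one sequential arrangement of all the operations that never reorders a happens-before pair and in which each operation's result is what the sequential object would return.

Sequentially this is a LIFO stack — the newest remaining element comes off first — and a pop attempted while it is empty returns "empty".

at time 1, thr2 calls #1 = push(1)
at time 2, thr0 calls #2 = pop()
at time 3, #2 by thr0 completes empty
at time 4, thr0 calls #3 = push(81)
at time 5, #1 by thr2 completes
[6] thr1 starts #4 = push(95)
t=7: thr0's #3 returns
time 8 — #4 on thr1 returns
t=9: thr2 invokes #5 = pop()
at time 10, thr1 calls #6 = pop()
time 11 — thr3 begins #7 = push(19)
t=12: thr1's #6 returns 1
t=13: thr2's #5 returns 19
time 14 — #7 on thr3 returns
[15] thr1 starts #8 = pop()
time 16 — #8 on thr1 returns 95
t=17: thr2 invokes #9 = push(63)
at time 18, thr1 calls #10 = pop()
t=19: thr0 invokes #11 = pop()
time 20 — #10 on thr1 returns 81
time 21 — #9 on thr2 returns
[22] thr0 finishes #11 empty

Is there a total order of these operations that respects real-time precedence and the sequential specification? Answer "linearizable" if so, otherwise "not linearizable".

already the first 13 events (up to #5's response at time 13) admit no linearization; the first 12 still do
every one of the 10 real-time-consistent orders over 6 completed stack ops fails the sequential spec
no completion choice of the 1 pending operation (#7) rescues it — every subset was tried
take #1, #2, #3, #4, #5, #6 (pending dropped): step 2 already fails, because #2 pop() → empty cannot occur there
take #1, #2, #3, #4, #6, #5 (pending dropped): step 2 already fails, because #2 pop() → empty cannot occur there

not linearizable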